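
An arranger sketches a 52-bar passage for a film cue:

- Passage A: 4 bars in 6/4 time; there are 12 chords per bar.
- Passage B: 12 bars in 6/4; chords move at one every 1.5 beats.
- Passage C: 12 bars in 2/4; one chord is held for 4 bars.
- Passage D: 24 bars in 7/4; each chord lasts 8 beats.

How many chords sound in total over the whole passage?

A: 4·6 = 24 beats, 24/0.5 = 48 chords.
B: 12·6 = 72 beats, 72/1.5 = 48 chords.
C: 12·2 = 24 beats, 24/8 = 3 chords.
D: 24·7 = 168 beats, 168/8 = 21 chords.
Total: 48 + 48 + 3 + 21 = 120.

120 chords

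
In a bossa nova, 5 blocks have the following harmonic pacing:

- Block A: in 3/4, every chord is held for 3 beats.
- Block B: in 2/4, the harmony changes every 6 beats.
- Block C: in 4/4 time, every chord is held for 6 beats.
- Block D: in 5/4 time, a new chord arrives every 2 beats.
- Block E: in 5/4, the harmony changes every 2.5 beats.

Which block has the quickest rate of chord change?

A: 3/3 = 1 chord/bar.
B: 2/6 = 1/3 chords/bar.
C: 4/6 = 2/3 chords/bar.
D: 5/2 = 2.5 chords/bar.
E: 5/2.5 = 2 chords/bar.
Fastest is D at 2.5 chords/bar.

Block D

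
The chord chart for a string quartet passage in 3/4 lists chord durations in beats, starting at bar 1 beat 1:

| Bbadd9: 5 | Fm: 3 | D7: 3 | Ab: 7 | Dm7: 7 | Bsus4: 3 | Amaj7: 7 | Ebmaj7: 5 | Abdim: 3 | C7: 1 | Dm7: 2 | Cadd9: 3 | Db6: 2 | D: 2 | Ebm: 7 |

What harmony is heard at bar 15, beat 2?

C7

Beat 2 of bar 15 is beat (15−1)×3 + 2 = 44 overall.
Running totals: Bbadd9 ends at 5, Fm ends at 8, D7 ends at 11, Ab ends at 18, Dm7 ends at 25, Bsus4 ends at 28, Amaj7 ends at 35, Ebmaj7 ends at 40, Abdim ends at 43, C7 ends at 44.
Beat 44 falls within C7.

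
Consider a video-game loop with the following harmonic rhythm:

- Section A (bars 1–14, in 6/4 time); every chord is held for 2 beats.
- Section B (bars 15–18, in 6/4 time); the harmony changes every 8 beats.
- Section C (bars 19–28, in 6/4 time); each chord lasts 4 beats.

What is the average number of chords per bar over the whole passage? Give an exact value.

A: 14 bars of 6 beats is 84 beats; at 2 beats each that's 42 chords.
B: 4 bars of 6 beats is 24 beats; at 8 beats each that's 3 chords.
C: 10 bars of 6 beats is 60 beats; at 4 beats each that's 15 chords.
Overall: 60 chords over 28 bars → 60/28 = 15/7 chords per bar.

15/7 chords per bar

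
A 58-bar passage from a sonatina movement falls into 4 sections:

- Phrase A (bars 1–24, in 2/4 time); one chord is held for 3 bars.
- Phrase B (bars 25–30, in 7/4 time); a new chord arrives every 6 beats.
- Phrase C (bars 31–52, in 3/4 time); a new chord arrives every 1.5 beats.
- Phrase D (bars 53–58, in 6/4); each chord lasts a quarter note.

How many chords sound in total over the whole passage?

A: 24 bars × 2 beats = 48 beats; 6 beats/chord → 8 chords.
B: 6 bars × 7 beats = 42 beats; 6 beats/chord → 7 chords.
C: 22 bars × 3 beats = 66 beats; 1.5 beats/chord → 44 chords.
D: 6 bars × 6 beats = 36 beats; 1 beat/chord → 36 chords.
Total: 8 + 7 + 44 + 36 = 95.

95 chords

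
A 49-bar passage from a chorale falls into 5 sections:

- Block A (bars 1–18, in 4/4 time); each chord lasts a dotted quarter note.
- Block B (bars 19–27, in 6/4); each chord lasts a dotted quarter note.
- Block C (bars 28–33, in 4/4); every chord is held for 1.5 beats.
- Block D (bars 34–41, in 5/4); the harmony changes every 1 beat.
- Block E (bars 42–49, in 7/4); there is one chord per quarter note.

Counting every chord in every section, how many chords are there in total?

A: 18·4 = 72 beats, 72/1.5 = 48 chords.
B: 9·6 = 54 beats, 54/1.5 = 36 chords.
C: 6·4 = 24 beats, 24/1.5 = 16 chords.
D: 8·5 = 40 beats, 40/1 = 40 chords.
E: 8·7 = 56 beats, 56/1 = 56 chords.
Total: 48 + 36 + 16 + 40 + 56 = 196.

196 chords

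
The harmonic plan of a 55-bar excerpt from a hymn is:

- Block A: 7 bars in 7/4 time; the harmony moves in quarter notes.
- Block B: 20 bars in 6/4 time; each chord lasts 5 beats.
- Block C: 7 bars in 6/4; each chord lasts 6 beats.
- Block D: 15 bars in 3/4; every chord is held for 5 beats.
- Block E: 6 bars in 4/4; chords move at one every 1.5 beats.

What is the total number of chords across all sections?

105 chords

A has 49 beats and chords last 1 each, so 49 chords.
B has 120 beats and chords last 5 each, so 24 chords.
C has 42 beats and chords last 6 each, so 7 chords.
D has 45 beats and chords last 5 each, so 9 chords.
E has 24 beats and chords last 1.5 each, so 16 chords.
Total: 49 + 24 + 7 + 9 + 16 = 105.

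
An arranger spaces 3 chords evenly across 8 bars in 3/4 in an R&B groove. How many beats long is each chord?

8 beats

8 bars × 3 beats/bar = 24 beats total.
24 beats ÷ 3 chords = 8 beats per chord.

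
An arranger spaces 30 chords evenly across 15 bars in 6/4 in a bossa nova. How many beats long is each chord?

3 beats

15 bars × 6 beats/bar = 90 beats total.
90 beats ÷ 30 chords = 3 beats per chord.
(That is a dotted half note.)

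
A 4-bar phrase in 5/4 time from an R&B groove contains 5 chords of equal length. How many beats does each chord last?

4 beats

4 bars × 5 beats/bar = 20 beats total.
20 beats ÷ 5 chords = 4 beats per chord.
(That is a whole note.)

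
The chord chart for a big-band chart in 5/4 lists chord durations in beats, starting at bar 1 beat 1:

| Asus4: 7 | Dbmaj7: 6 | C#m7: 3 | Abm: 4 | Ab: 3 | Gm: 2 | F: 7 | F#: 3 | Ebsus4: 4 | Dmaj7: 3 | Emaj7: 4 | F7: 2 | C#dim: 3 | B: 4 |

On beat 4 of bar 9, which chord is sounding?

Emaj7

Beat 4 of bar 9 is beat (9−1)×5 + 4 = 44 overall.
Running totals: Asus4 ends at 7, Dbmaj7 ends at 13, C#m7 ends at 16, Abm ends at 20, Ab ends at 23, Gm ends at 25, F ends at 32, F# ends at 35, Ebsus4 ends at 39, Dmaj7 ends at 42, Emaj7 ends at 46.
Beat 44 falls within Emaj7.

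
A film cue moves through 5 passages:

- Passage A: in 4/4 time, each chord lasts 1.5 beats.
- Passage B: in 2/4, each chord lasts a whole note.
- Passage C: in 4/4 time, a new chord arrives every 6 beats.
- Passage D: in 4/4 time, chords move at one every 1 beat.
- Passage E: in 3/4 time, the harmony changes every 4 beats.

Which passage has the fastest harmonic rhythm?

A: each chord is 1.5 beats in 4/4, so 8/3 per bar.
B: each chord is 4 beats in 2/4, so 0.5 per bar.
C: each chord is 6 beats in 4/4, so 2/3 per bar.
D: each chord is 1 beat in 4/4, so 4 per bar.
E: each chord is 4 beats in 3/4, so 0.75 per bar.
Fastest is D at 4 chords/bar.

Passage D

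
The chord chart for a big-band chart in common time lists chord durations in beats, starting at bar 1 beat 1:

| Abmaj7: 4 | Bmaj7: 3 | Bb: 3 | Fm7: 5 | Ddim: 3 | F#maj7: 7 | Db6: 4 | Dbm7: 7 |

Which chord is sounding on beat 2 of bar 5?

Beat 2 of bar 5 is beat (5−1)×4 + 2 = 18 overall.
Running totals: Abmaj7 ends at 4, Bmaj7 ends at 7, Bb ends at 10, Fm7 ends at 15, Ddim ends at 18.
Beat 18 falls within Ddim.

Ddim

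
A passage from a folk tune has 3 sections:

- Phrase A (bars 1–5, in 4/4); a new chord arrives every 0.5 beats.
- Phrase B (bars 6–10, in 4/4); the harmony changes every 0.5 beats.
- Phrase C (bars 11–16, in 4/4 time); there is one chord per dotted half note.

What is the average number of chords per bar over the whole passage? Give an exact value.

A: 5 × 4 = 20 beats ÷ 0.5 = 40 chords.
B: 5 × 4 = 20 beats ÷ 0.5 = 40 chords.
C: 6 × 4 = 24 beats ÷ 3 = 8 chords.
Overall: 88 chords over 16 bars → 88/16 = 5.5 chords per bar.

5.5 chords per bar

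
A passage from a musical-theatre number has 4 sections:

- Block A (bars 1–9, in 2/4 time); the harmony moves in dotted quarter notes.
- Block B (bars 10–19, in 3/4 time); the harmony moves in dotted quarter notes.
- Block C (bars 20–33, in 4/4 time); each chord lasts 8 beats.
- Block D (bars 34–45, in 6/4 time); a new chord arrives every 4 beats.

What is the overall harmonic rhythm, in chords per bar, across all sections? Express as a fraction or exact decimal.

19/15 chords per bar

A: 9 × 2 = 18 beats ÷ 1.5 = 12 chords.
B: 10 × 3 = 30 beats ÷ 1.5 = 20 chords.
C: 14 × 4 = 56 beats ÷ 8 = 7 chords.
D: 12 × 6 = 72 beats ÷ 4 = 18 chords.
Overall: 57 chords over 45 bars → 57/45 = 19/15 chords per bar.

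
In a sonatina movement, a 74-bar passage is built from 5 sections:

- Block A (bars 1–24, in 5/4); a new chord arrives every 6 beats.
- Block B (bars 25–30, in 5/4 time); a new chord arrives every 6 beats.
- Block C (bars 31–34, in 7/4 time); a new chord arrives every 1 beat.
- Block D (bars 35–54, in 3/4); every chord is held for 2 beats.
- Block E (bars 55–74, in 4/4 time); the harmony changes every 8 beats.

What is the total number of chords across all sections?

A has 120 beats and chords last 6 each, so 20 chords.
B has 30 beats and chords last 6 each, so 5 chords.
C has 28 beats and chords last 1 each, so 28 chords.
D has 60 beats and chords last 2 each, so 30 chords.
E has 80 beats and chords last 8 each, so 10 chords.
Total: 20 + 5 + 28 + 30 + 10 = 93.

93 chords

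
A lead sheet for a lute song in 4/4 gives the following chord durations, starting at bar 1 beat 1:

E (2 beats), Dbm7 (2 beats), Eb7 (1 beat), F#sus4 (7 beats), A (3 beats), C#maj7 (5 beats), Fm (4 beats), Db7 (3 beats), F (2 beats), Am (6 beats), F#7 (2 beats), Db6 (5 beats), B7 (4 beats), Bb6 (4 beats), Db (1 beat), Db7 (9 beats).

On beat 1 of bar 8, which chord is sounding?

Beat 1 of bar 8 is beat (8−1)×4 + 1 = 29 overall.
Running totals: E ends at 2, Dbm7 ends at 4, Eb7 ends at 5, F#sus4 ends at 12, A ends at 15, C#maj7 ends at 20, Fm ends at 24, Db7 ends at 27, F ends at 29.
Beat 29 falls within F.

F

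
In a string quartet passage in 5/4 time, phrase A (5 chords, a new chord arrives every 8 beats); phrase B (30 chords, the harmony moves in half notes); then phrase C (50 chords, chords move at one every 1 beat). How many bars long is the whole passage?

A: 5 × 8 = 40 beats = 8 bars.
B: 30 × 2 = 60 beats = 12 bars.
C: 50 × 1 = 50 beats = 10 bars.
Total: 8 + 12 + 10 = 30 bars.

30 bars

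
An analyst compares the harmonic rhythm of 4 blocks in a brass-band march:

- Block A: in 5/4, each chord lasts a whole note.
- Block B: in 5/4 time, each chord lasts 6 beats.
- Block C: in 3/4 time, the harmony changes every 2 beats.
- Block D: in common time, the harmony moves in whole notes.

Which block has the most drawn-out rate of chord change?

Block B

A: each chord is 4 beats in 5/4, so 1.25 per bar.
B: each chord is 6 beats in 5/4, so 5/6 per bar.
C: each chord is 2 beats in 3/4, so 1.5 per bar.
D: each chord is 4 beats in 4/4, so 1 per bar.
Slowest is B at 5/6 chords/bar.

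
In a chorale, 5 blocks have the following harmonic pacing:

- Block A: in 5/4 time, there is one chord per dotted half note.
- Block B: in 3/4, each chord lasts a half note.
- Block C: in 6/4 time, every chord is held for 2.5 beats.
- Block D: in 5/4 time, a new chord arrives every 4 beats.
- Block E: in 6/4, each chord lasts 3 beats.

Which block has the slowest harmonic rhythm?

Block D

A: 5/3 = 5/3 chords/bar.
B: 3/2 = 1.5 chords/bar.
C: 6/2.5 = 2.4 chords/bar.
D: 5/4 = 1.25 chords/bar.
E: 6/3 = 2 chords/bar.
Slowest is D at 1.25 chords/bar.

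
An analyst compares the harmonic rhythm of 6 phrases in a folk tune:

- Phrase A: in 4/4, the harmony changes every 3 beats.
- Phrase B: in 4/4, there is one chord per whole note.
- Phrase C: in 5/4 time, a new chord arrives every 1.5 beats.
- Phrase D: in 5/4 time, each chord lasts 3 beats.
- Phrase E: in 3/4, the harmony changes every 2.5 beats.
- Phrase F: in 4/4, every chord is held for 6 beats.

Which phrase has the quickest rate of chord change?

A: 4 beats/bar ÷ 3 beats/chord = 4/3 chords/bar.
B: 4 beats/bar ÷ 4 beats/chord = 1 chord/bar.
C: 5 beats/bar ÷ 1.5 beats/chord = 10/3 chords/bar.
D: 5 beats/bar ÷ 3 beats/chord = 5/3 chords/bar.
E: 3 beats/bar ÷ 2.5 beats/chord = 1.2 chords/bar.
F: 4 beats/bar ÷ 6 beats/chord = 2/3 chords/bar.
Fastest is C at 10/3 chords/bar.

Phrase C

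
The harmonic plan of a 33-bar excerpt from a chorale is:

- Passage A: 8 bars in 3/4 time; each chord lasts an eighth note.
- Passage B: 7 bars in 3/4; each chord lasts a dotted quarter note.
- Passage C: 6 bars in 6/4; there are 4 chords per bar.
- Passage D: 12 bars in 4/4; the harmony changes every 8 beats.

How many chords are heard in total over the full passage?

A: 8·3 = 24 beats, 24/0.5 = 48 chords.
B: 7·3 = 21 beats, 21/1.5 = 14 chords.
C: 6·6 = 36 beats, 36/1.5 = 24 chords.
D: 12·4 = 48 beats, 48/8 = 6 chords.
Total: 48 + 14 + 24 + 6 = 92.

92 chords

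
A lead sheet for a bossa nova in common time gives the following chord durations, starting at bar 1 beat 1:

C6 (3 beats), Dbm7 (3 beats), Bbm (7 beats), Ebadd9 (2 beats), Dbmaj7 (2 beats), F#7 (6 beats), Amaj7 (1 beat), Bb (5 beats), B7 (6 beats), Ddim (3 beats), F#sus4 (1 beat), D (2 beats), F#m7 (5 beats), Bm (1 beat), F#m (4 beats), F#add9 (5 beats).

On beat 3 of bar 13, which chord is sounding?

F#m

Beat 3 of bar 13 is beat (13−1)×4 + 3 = 51 overall.
Running totals: C6 ends at 3, Dbm7 ends at 6, Bbm ends at 13, Ebadd9 ends at 15, Dbmaj7 ends at 17, F#7 ends at 23, Amaj7 ends at 24, Bb ends at 29, B7 ends at 35, Ddim ends at 38, F#sus4 ends at 39, D ends at 41, F#m7 ends at 46, Bm ends at 47, F#m ends at 51.
Beat 51 falls within F#m.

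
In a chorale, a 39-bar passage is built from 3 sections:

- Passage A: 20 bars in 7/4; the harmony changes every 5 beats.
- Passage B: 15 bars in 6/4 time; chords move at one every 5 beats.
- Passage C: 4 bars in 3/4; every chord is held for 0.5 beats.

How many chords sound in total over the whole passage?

A: 20 bars × 7 beats = 140 beats; 5 beats/chord → 28 chords.
B: 15 bars × 6 beats = 90 beats; 5 beats/chord → 18 chords.
C: 4 bars × 3 beats = 12 beats; 0.5 beats/chord → 24 chords.
Total: 28 + 18 + 24 = 70.

70 chords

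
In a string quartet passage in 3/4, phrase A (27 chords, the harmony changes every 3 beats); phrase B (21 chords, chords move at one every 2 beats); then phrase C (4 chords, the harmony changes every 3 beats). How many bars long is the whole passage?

A: 27 × 3 = 81 beats = 27 bars.
B: 21 × 2 = 42 beats = 14 bars.
C: 4 × 3 = 12 beats = 4 bars.
Total: 27 + 14 + 4 = 45 bars.

45 bars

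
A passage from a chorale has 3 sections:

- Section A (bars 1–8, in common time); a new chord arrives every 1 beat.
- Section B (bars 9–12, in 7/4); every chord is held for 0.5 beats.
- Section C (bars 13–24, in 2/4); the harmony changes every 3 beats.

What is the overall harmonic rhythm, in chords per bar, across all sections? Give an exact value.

4 chords per bar

A: 8 bars of 4 beats is 32 beats; at 1 beat each that's 32 chords.
B: 4 bars of 7 beats is 28 beats; at 0.5 beats each that's 56 chords.
C: 12 bars of 2 beats is 24 beats; at 3 beats each that's 8 chords.
Overall: 96 chords over 24 bars → 96/24 = 4 chords per bar.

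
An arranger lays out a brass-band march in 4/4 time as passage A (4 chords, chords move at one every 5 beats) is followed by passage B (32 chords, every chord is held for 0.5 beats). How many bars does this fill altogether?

A: 4 × 5 = 20 beats = 5 bars.
B: 32 × 0.5 = 16 beats = 4 bars.
Total: 5 + 4 = 9 bars.

9 bars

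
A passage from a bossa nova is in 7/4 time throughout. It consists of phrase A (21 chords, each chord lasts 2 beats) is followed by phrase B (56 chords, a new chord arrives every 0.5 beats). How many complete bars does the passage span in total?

10 bars

A: 21 × 2 = 42 beats = 6 bars.
B: 56 × 0.5 = 28 beats = 4 bars.
Total: 6 + 4 = 10 bars.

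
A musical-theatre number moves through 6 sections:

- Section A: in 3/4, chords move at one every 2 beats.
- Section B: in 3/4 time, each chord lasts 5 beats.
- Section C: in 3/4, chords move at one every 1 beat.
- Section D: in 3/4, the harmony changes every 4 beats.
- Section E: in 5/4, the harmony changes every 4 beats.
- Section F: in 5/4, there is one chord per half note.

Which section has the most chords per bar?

Section C

A: 3 beats/bar ÷ 2 beats/chord = 1.5 chords/bar.
B: 3 beats/bar ÷ 5 beats/chord = 0.6 chords/bar.
C: 3 beats/bar ÷ 1 beat/chord = 3 chords/bar.
D: 3 beats/bar ÷ 4 beats/chord = 0.75 chords/bar.
E: 5 beats/bar ÷ 4 beats/chord = 1.25 chords/bar.
F: 5 beats/bar ÷ 2 beats/chord = 2.5 chords/bar.
Fastest is C at 3 chords/bar.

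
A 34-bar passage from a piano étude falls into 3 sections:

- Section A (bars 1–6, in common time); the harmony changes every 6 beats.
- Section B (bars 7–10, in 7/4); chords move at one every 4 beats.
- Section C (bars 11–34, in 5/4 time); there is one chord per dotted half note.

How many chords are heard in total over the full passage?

51 chords

A has 24 beats and chords last 6 each, so 4 chords.
B has 28 beats and chords last 4 each, so 7 chords.
C has 120 beats and chords last 3 each, so 40 chords.
Total: 4 + 7 + 40 = 51.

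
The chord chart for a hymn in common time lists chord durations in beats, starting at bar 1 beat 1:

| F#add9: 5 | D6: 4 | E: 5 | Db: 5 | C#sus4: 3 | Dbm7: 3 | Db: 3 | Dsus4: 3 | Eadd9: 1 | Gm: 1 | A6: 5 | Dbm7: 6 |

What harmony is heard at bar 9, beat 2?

A6

Beat 2 of bar 9 is beat (9−1)×4 + 2 = 34 overall.
Running totals: F#add9 ends at 5, D6 ends at 9, E ends at 14, Db ends at 19, C#sus4 ends at 22, Dbm7 ends at 25, Db ends at 28, Dsus4 ends at 31, Eadd9 ends at 32, Gm ends at 33, A6 ends at 38.
Beat 34 falls within A6.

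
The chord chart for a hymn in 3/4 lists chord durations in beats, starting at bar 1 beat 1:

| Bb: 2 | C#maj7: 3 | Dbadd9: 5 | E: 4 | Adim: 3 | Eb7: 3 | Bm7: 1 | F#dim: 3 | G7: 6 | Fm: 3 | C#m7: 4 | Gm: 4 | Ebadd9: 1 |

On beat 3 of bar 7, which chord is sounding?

Beat 3 of bar 7 is beat (7−1)×3 + 3 = 21 overall.
Running totals: Bb ends at 2, C#maj7 ends at 5, Dbadd9 ends at 10, E ends at 14, Adim ends at 17, Eb7 ends at 20, Bm7 ends at 21.
Beat 21 falls within Bm7.

Bm7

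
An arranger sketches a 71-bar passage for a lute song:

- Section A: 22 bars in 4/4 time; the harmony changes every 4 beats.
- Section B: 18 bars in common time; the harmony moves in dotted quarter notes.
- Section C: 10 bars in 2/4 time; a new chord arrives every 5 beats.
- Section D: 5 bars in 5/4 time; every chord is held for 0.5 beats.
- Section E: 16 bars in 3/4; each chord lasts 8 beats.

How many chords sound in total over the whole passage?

130 chords

A: 22·4 = 88 beats, 88/4 = 22 chords.
B: 18·4 = 72 beats, 72/1.5 = 48 chords.
C: 10·2 = 20 beats, 20/5 = 4 chords.
D: 5·5 = 25 beats, 25/0.5 = 50 chords.
E: 16·3 = 48 beats, 48/8 = 6 chords.
Total: 22 + 48 + 4 + 50 + 6 = 130.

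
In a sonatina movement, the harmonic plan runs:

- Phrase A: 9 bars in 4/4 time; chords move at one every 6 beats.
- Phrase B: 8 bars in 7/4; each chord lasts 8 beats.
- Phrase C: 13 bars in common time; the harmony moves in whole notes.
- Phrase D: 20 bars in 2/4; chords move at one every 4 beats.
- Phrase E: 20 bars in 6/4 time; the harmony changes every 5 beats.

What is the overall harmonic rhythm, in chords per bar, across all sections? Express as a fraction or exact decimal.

A: 9 bars of 4 beats is 36 beats; at 6 beats each that's 6 chords.
B: 8 bars of 7 beats is 56 beats; at 8 beats each that's 7 chords.
C: 13 bars of 4 beats is 52 beats; at 4 beats each that's 13 chords.
D: 20 bars of 2 beats is 40 beats; at 4 beats each that's 10 chords.
E: 20 bars of 6 beats is 120 beats; at 5 beats each that's 24 chords.
Overall: 60 chords over 70 bars → 60/70 = 6/7 chords per bar.

6/7 chords per bar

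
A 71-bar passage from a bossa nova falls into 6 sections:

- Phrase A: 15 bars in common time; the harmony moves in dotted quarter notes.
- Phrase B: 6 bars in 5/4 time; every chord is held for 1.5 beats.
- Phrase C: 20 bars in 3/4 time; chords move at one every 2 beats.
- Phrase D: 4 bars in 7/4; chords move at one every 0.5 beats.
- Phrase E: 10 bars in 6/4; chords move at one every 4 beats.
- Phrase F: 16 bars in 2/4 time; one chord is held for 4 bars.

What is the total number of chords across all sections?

A: 15 bars × 4 beats = 60 beats; 1.5 beats/chord → 40 chords.
B: 6 bars × 5 beats = 30 beats; 1.5 beats/chord → 20 chords.
C: 20 bars × 3 beats = 60 beats; 2 beats/chord → 30 chords.
D: 4 bars × 7 beats = 28 beats; 0.5 beats/chord → 56 chords.
E: 10 bars × 6 beats = 60 beats; 4 beats/chord → 15 chords.
F: 16 bars × 2 beats = 32 beats; 8 beats/chord → 4 chords.
Total: 40 + 20 + 30 + 56 + 15 + 4 = 165.

165 chords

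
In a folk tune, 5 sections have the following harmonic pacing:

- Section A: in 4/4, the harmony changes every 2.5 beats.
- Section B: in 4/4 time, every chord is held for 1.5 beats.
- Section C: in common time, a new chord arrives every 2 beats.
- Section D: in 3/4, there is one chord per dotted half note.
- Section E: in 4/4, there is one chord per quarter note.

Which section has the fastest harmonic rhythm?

A: 4 beats/bar ÷ 2.5 beats/chord = 1.6 chords/bar.
B: 4 beats/bar ÷ 1.5 beats/chord = 8/3 chords/bar.
C: 4 beats/bar ÷ 2 beats/chord = 2 chords/bar.
D: 3 beats/bar ÷ 3 beats/chord = 1 chord/bar.
E: 4 beats/bar ÷ 1 beat/chord = 4 chords/bar.
Fastest is E at 4 chords/bar.

Section E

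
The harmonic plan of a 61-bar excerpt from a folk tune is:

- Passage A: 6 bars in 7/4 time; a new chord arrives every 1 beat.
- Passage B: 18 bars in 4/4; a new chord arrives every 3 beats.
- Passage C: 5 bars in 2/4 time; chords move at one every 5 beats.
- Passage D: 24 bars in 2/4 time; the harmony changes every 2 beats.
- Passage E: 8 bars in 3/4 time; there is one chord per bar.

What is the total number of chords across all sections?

A: 6·7 = 42 beats, 42/1 = 42 chords.
B: 18·4 = 72 beats, 72/3 = 24 chords.
C: 5·2 = 10 beats, 10/5 = 2 chords.
D: 24·2 = 48 beats, 48/2 = 24 chords.
E: 8·3 = 24 beats, 24/3 = 8 chords.
Total: 42 + 24 + 2 + 24 + 8 = 100.

100 chords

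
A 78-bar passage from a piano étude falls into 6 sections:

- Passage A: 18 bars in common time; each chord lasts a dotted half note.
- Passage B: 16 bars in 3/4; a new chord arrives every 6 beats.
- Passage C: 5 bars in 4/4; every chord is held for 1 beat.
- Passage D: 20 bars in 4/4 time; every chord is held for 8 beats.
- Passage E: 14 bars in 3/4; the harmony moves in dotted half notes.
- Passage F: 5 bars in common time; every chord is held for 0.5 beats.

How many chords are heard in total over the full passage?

116 chords

A has 72 beats and chords last 3 each, so 24 chords.
B has 48 beats and chords last 6 each, so 8 chords.
C has 20 beats and chords last 1 each, so 20 chords.
D has 80 beats and chords last 8 each, so 10 chords.
E has 42 beats and chords last 3 each, so 14 chords.
F has 20 beats and chords last 0.5 each, so 40 chords.
Total: 24 + 8 + 20 + 10 + 14 + 40 = 116.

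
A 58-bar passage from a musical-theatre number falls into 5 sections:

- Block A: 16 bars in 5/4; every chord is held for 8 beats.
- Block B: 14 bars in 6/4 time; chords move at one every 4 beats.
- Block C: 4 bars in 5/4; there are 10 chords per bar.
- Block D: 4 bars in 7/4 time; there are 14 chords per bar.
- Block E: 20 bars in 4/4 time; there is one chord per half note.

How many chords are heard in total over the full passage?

A: 16 bars × 5 beats = 80 beats; 8 beats/chord → 10 chords.
B: 14 bars × 6 beats = 84 beats; 4 beats/chord → 21 chords.
C: 4 bars × 5 beats = 20 beats; 0.5 beats/chord → 40 chords.
D: 4 bars × 7 beats = 28 beats; 0.5 beats/chord → 56 chords.
E: 20 bars × 4 beats = 80 beats; 2 beats/chord → 40 chords.
Total: 10 + 21 + 40 + 56 + 40 = 167.

167 chords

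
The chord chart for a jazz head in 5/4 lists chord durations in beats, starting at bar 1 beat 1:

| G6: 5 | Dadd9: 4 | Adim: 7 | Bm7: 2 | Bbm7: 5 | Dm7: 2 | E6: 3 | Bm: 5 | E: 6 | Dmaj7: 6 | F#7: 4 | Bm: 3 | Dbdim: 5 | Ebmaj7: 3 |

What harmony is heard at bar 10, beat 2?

Beat 2 of bar 10 is beat (10−1)×5 + 2 = 47 overall.
Running totals: G6 ends at 5, Dadd9 ends at 9, Adim ends at 16, Bm7 ends at 18, Bbm7 ends at 23, Dm7 ends at 25, E6 ends at 28, Bm ends at 33, E ends at 39, Dmaj7 ends at 45, F#7 ends at 49.
Beat 47 falls within F#7.

F#7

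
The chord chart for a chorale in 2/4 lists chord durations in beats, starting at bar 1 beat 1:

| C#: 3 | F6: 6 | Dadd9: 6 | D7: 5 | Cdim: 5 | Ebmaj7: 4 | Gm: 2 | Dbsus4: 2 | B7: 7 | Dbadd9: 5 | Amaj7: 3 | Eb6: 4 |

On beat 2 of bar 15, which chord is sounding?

Gm

Beat 2 of bar 15 is beat (15−1)×2 + 2 = 30 overall.
Running totals: C# ends at 3, F6 ends at 9, Dadd9 ends at 15, D7 ends at 20, Cdim ends at 25, Ebmaj7 ends at 29, Gm ends at 31.
Beat 30 falls within Gm.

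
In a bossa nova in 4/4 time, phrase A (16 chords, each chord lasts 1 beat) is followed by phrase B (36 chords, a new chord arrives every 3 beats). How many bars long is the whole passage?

31 bars

A: 16 × 1 = 16 beats = 4 bars.
B: 36 × 3 = 108 beats = 27 bars.
Total: 4 + 27 = 31 bars.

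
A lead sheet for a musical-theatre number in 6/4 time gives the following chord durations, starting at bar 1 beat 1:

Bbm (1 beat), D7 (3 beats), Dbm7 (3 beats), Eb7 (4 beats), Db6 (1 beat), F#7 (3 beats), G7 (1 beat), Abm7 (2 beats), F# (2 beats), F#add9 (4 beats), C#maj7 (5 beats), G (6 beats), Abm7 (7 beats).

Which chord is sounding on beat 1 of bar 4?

F#

Beat 1 of bar 4 is beat (4−1)×6 + 1 = 19 overall.
Running totals: Bbm ends at 1, D7 ends at 4, Dbm7 ends at 7, Eb7 ends at 11, Db6 ends at 12, F#7 ends at 15, G7 ends at 16, Abm7 ends at 18, F# ends at 20.
Beat 19 falls within F#.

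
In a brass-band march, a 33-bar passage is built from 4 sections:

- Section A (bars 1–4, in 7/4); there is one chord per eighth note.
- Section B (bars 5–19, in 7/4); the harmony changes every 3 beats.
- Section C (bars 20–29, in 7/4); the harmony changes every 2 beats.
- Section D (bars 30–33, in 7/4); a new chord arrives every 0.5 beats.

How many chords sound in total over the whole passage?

A: 4·7 = 28 beats, 28/0.5 = 56 chords.
B: 15·7 = 105 beats, 105/3 = 35 chords.
C: 10·7 = 70 beats, 70/2 = 35 chords.
D: 4·7 = 28 beats, 28/0.5 = 56 chords.
Total: 56 + 35 + 35 + 56 = 182.

182 chords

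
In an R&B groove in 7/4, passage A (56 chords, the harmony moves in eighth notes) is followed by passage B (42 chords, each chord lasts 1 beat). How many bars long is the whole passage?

A: 56 × 0.5 = 28 beats = 4 bars.
B: 42 × 1 = 42 beats = 6 bars.
Total: 4 + 6 = 10 bars.

10 bars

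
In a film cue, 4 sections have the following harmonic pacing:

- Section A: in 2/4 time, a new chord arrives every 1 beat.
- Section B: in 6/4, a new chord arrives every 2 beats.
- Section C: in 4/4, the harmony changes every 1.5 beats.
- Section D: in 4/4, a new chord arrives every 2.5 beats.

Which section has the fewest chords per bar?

Section D

A: 2 beats/bar ÷ 1 beat/chord = 2 chords/bar.
B: 6 beats/bar ÷ 2 beats/chord = 3 chords/bar.
C: 4 beats/bar ÷ 1.5 beats/chord = 8/3 chords/bar.
D: 4 beats/bar ÷ 2.5 beats/chord = 1.6 chords/bar.
Slowest is D at 1.6 chords/bar.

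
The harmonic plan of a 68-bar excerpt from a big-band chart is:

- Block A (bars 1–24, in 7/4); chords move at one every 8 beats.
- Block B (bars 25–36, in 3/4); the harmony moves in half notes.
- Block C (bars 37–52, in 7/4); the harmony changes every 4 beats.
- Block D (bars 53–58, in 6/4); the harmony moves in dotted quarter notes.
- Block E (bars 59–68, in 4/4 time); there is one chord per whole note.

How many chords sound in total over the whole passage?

101 chords

A: 24 bars × 7 beats = 168 beats; 8 beats/chord → 21 chords.
B: 12 bars × 3 beats = 36 beats; 2 beats/chord → 18 chords.
C: 16 bars × 7 beats = 112 beats; 4 beats/chord → 28 chords.
D: 6 bars × 6 beats = 36 beats; 1.5 beats/chord → 24 chords.
E: 10 bars × 4 beats = 40 beats; 4 beats/chord → 10 chords.
Total: 21 + 18 + 28 + 24 + 10 = 101.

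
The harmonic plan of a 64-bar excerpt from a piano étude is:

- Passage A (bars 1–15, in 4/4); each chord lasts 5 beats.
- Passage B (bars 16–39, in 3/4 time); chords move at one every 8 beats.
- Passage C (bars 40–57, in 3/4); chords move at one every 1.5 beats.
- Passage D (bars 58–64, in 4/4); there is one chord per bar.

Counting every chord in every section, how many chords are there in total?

64 chords

A: 15 bars × 4 beats = 60 beats; 5 beats/chord → 12 chords.
B: 24 bars × 3 beats = 72 beats; 8 beats/chord → 9 chords.
C: 18 bars × 3 beats = 54 beats; 1.5 beats/chord → 36 chords.
D: 7 bars × 4 beats = 28 beats; 4 beats/chord → 7 chords.
Total: 12 + 9 + 36 + 7 = 64.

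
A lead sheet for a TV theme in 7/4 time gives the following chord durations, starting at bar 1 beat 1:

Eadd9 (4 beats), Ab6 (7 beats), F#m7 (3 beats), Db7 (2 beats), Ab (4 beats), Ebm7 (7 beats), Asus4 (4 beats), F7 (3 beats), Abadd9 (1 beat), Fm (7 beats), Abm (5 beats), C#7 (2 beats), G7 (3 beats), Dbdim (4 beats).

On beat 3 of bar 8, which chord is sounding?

Beat 3 of bar 8 is beat (8−1)×7 + 3 = 52 overall.
Running totals: Eadd9 ends at 4, Ab6 ends at 11, F#m7 ends at 14, Db7 ends at 16, Ab ends at 20, Ebm7 ends at 27, Asus4 ends at 31, F7 ends at 34, Abadd9 ends at 35, Fm ends at 42, Abm ends at 47, C#7 ends at 49, G7 ends at 52.
Beat 52 falls within G7.

G7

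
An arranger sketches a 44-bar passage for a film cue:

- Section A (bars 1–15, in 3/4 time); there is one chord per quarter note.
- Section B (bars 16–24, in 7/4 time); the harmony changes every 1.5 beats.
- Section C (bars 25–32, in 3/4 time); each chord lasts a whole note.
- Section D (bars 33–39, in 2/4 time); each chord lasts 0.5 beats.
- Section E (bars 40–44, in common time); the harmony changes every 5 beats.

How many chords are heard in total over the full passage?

125 chords

A: 15·3 = 45 beats, 45/1 = 45 chords.
B: 9·7 = 63 beats, 63/1.5 = 42 chords.
C: 8·3 = 24 beats, 24/4 = 6 chords.
D: 7·2 = 14 beats, 14/0.5 = 28 chords.
E: 5·4 = 20 beats, 20/5 = 4 chords.
Total: 45 + 42 + 6 + 28 + 4 = 125.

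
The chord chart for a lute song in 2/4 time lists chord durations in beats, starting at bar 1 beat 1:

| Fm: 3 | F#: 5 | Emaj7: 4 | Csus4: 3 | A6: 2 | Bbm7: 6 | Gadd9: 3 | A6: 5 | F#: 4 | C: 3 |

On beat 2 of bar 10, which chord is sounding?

Bbm7

Beat 2 of bar 10 is beat (10−1)×2 + 2 = 20 overall.
Running totals: Fm ends at 3, F# ends at 8, Emaj7 ends at 12, Csus4 ends at 15, A6 ends at 17, Bbm7 ends at 23.
Beat 20 falls within Bbm7.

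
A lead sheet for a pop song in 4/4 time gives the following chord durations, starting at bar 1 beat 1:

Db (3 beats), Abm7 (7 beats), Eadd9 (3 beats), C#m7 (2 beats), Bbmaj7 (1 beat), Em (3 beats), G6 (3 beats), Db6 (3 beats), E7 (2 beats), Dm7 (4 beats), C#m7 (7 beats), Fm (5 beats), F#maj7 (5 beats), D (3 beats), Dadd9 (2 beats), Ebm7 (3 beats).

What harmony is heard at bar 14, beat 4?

Ebm7

Beat 4 of bar 14 is beat (14−1)×4 + 4 = 56 overall.
Running totals: Db ends at 3, Abm7 ends at 10, Eadd9 ends at 13, C#m7 ends at 15, Bbmaj7 ends at 16, Em ends at 19, G6 ends at 22, Db6 ends at 25, E7 ends at 27, Dm7 ends at 31, C#m7 ends at 38, Fm ends at 43, F#maj7 ends at 48, D ends at 51, Dadd9 ends at 53, Ebm7 ends at 56.
Beat 56 falls within Ebm7.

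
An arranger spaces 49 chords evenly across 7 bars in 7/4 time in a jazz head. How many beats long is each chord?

7 bars × 7 beats/bar = 49 beats total.
49 beats ÷ 49 chords = 1 beats per chord.
(That is a quarter note.)

1 beat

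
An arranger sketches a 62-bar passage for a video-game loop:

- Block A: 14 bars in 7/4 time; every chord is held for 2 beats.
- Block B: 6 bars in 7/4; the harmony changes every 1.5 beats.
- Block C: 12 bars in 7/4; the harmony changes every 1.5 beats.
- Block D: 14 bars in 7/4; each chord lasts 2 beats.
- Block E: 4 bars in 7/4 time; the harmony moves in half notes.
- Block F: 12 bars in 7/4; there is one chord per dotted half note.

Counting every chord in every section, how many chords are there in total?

A: 14 bars × 7 beats = 98 beats; 2 beats/chord → 49 chords.
B: 6 bars × 7 beats = 42 beats; 1.5 beats/chord → 28 chords.
C: 12 bars × 7 beats = 84 beats; 1.5 beats/chord → 56 chords.
D: 14 bars × 7 beats = 98 beats; 2 beats/chord → 49 chords.
E: 4 bars × 7 beats = 28 beats; 2 beats/chord → 14 chords.
F: 12 bars × 7 beats = 84 beats; 3 beats/chord → 28 chords.
Total: 49 + 28 + 56 + 49 + 14 + 28 = 224.

224 chords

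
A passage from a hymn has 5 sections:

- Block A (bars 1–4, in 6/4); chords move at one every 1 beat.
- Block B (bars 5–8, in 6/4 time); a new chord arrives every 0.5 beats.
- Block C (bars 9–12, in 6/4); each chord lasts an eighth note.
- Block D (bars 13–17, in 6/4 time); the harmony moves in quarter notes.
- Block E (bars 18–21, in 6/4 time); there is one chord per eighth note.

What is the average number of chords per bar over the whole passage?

A: 4 bars of 6 beats is 24 beats; at 1 beat each that's 24 chords.
B: 4 bars of 6 beats is 24 beats; at 0.5 beats each that's 48 chords.
C: 4 bars of 6 beats is 24 beats; at 0.5 beats each that's 48 chords.
D: 5 bars of 6 beats is 30 beats; at 1 beat each that's 30 chords.
E: 4 bars of 6 beats is 24 beats; at 0.5 beats each that's 48 chords.
Overall: 198 chords over 21 bars → 198/21 = 66/7 chords per bar.

66/7 chords per bar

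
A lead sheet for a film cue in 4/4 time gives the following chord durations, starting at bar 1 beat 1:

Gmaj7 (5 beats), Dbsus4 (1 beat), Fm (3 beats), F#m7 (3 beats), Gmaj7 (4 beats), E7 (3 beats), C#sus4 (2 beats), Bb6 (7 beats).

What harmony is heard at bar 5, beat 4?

C#sus4

Beat 4 of bar 5 is beat (5−1)×4 + 4 = 20 overall.
Running totals: Gmaj7 ends at 5, Dbsus4 ends at 6, Fm ends at 9, F#m7 ends at 12, Gmaj7 ends at 16, E7 ends at 19, C#sus4 ends at 21.
Beat 20 falls within C#sus4.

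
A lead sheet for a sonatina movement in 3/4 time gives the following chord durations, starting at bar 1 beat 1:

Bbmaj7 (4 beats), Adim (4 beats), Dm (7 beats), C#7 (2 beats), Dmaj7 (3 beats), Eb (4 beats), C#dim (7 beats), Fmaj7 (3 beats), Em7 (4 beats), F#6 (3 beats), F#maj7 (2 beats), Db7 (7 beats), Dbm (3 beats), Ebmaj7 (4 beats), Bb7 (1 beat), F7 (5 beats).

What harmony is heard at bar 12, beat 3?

Em7

Beat 3 of bar 12 is beat (12−1)×3 + 3 = 36 overall.
Running totals: Bbmaj7 ends at 4, Adim ends at 8, Dm ends at 15, C#7 ends at 17, Dmaj7 ends at 20, Eb ends at 24, C#dim ends at 31, Fmaj7 ends at 34, Em7 ends at 38.
Beat 36 falls within Em7.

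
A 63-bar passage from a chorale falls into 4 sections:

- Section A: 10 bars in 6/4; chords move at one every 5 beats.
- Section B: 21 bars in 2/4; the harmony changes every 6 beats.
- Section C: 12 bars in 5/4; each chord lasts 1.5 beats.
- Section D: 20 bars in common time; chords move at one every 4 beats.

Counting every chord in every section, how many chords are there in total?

A: 10·6 = 60 beats, 60/5 = 12 chords.
B: 21·2 = 42 beats, 42/6 = 7 chords.
C: 12·5 = 60 beats, 60/1.5 = 40 chords.
D: 20·4 = 80 beats, 80/4 = 20 chords.
Total: 12 + 7 + 40 + 20 = 79.

79 chords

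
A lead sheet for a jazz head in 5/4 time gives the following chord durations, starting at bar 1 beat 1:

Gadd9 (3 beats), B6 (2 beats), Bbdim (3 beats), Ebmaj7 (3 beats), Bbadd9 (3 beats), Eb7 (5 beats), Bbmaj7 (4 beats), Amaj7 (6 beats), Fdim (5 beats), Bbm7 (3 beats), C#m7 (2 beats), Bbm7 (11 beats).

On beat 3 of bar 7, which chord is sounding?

Fdim

Beat 3 of bar 7 is beat (7−1)×5 + 3 = 33 overall.
Running totals: Gadd9 ends at 3, B6 ends at 5, Bbdim ends at 8, Ebmaj7 ends at 11, Bbadd9 ends at 14, Eb7 ends at 19, Bbmaj7 ends at 23, Amaj7 ends at 29, Fdim ends at 34.
Beat 33 falls within Fdim.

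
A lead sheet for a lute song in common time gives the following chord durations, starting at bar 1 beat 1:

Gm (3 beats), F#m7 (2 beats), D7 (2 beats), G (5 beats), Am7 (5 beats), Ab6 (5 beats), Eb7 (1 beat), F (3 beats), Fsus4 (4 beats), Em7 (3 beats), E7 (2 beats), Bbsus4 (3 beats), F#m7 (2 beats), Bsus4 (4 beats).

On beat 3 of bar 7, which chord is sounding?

Fsus4

Beat 3 of bar 7 is beat (7−1)×4 + 3 = 27 overall.
Running totals: Gm ends at 3, F#m7 ends at 5, D7 ends at 7, G ends at 12, Am7 ends at 17, Ab6 ends at 22, Eb7 ends at 23, F ends at 26, Fsus4 ends at 30.
Beat 27 falls within Fsus4.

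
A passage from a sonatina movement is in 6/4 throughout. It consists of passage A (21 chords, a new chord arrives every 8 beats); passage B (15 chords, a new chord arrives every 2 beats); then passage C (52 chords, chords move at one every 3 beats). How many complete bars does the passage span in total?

A: 21 × 8 = 168 beats = 28 bars.
B: 15 × 2 = 30 beats = 5 bars.
C: 52 × 3 = 156 beats = 26 bars.
Total: 28 + 5 + 26 = 59 bars.

59 bars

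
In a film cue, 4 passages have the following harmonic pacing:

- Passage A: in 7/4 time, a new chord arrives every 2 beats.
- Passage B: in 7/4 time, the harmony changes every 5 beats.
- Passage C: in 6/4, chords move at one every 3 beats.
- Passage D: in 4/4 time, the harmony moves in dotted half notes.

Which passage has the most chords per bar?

A: 7/2 = 3.5 chords/bar.
B: 7/5 = 1.4 chords/bar.
C: 6/3 = 2 chords/bar.
D: 4/3 = 4/3 chords/bar.
Fastest is A at 3.5 chords/bar.

Passage A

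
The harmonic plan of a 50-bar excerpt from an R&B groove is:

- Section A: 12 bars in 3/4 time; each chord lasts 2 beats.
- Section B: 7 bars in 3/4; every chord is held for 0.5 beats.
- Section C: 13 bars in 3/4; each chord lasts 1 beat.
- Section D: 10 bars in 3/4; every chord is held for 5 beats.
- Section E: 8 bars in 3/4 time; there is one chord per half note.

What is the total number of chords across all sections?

A: 12 bars × 3 beats = 36 beats; 2 beats/chord → 18 chords.
B: 7 bars × 3 beats = 21 beats; 0.5 beats/chord → 42 chords.
C: 13 bars × 3 beats = 39 beats; 1 beat/chord → 39 chords.
D: 10 bars × 3 beats = 30 beats; 5 beats/chord → 6 chords.
E: 8 bars × 3 beats = 24 beats; 2 beats/chord → 12 chords.
Total: 18 + 42 + 39 + 6 + 12 = 117.

117 chords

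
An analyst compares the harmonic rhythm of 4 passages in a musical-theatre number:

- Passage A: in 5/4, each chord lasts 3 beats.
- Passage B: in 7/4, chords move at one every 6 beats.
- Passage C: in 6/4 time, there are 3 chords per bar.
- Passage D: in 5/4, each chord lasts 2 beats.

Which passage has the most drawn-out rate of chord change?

Passage B

A: 5/3 = 5/3 chords/bar.
B: 7/6 = 7/6 chords/bar.
C: 6/2 = 3 chords/bar.
D: 5/2 = 2.5 chords/bar.
Slowest is B at 7/6 chords/bar.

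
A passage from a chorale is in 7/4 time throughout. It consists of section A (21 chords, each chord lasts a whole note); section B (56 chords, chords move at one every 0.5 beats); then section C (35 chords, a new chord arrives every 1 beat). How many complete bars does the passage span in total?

21 bars

A: 21 × 4 = 84 beats = 12 bars.
B: 56 × 0.5 = 28 beats = 4 bars.
C: 35 × 1 = 35 beats = 5 bars.
Total: 12 + 4 + 5 = 21 bars.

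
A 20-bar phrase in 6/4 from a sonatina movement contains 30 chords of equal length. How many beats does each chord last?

20 bars × 6 beats/bar = 120 beats total.
120 beats ÷ 30 chords = 4 beats per chord.
(That is a whole note.)

4 beats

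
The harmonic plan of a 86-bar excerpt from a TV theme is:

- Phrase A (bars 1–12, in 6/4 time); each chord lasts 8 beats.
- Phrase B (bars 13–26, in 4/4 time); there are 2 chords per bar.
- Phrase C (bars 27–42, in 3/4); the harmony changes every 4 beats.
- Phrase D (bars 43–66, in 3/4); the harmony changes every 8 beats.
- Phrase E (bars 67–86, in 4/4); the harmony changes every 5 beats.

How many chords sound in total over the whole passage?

74 chords

A has 72 beats and chords last 8 each, so 9 chords.
B has 56 beats and chords last 2 each, so 28 chords.
C has 48 beats and chords last 4 each, so 12 chords.
D has 72 beats and chords last 8 each, so 9 chords.
E has 80 beats and chords last 5 each, so 16 chords.
Total: 9 + 28 + 12 + 9 + 16 = 74.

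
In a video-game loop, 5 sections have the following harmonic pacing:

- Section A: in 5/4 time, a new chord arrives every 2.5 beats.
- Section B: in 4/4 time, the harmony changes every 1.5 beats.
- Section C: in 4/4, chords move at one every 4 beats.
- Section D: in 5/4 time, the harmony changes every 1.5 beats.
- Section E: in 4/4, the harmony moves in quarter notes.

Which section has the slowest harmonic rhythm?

Section C

A: 5/2.5 = 2 chords/bar.
B: 4/1.5 = 8/3 chords/bar.
C: 4/4 = 1 chord/bar.
D: 5/1.5 = 10/3 chords/bar.
E: 4/1 = 4 chords/bar.
Slowest is C at 1 chords/bar.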